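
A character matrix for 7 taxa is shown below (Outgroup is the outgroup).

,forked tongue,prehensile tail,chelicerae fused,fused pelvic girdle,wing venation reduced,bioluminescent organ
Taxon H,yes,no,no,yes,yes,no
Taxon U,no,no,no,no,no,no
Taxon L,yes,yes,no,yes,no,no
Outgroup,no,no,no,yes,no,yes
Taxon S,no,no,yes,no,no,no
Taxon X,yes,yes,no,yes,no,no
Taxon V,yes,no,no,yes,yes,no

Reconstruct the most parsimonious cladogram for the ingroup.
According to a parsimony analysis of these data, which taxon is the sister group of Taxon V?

Character polarity is set by the outgroup: the derived state is whichever differs from the outgroup's state, so for fused pelvic girdle, bioluminescent organ the derived state is 'no', and for the remaining characters it is 'yes'.
forked tongue (derived state 'yes') is shared by Taxon H, Taxon L, Taxon V, and Taxon X — a synapomorphy uniting that clade.
prehensile tail: derived state 'yes' in Taxon L and Taxon X only — synapomorphy for {Taxon L, Taxon X}.
chelicerae fused: derived state 'yes' in Taxon S only — an autapomorphy, so it tells us nothing about relationships among taxa.
fused pelvic girdle (derived state 'no') is shared by Taxon S and Taxon U — a synapomorphy uniting that clade.
wing venation reduced (derived state 'yes') is shared by Taxon H and Taxon V — a synapomorphy uniting that clade.
bioluminescent organ (derived state 'no') is shared by all ingroup taxa — unites the whole ingroup.
Most parsimonious ingroup topology: (((Taxon H,Taxon V),(Taxon X,Taxon L)),(Taxon S,Taxon U)).
Taxon V and Taxon H form a cherry on this tree, so they are sister taxa.

Taxon H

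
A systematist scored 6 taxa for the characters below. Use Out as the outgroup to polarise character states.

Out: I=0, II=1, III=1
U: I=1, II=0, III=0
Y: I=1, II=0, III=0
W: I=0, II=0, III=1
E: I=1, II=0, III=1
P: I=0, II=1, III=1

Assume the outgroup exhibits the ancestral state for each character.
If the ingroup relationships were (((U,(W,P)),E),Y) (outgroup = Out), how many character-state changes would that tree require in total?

Map each character onto (((U,(W,P)),E),Y) (rooted by Out) and count the minimum state changes it requires (Fitch parsimony):
I: 2; II: 2; III: 2.
Total tree length = 6.

6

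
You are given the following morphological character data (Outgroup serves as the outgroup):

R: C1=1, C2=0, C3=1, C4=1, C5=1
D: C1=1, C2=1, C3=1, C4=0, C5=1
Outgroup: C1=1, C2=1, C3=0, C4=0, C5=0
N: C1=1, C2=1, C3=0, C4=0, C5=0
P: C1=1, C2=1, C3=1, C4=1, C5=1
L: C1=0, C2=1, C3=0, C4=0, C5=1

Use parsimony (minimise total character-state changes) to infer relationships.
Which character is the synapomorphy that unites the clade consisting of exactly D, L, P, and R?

Character polarity is set by the outgroup: the derived state is whichever differs from the outgroup's state, so for C1, C2 the derived state is '0', and for the remaining characters it is '1'.
C1: derived state '0' in L only — an autapomorphy, so it tells us nothing about relationships among taxa.
C2: derived state '0' in R only — an autapomorphy, so it tells us nothing about relationships among taxa.
C3 (derived state '1') is shared by D, P, and R — a synapomorphy uniting that clade.
Only P and R show the derived state '1' for C4, supporting them as a clade.
C5: derived state '1' in D, L, P, and R only — synapomorphy for {D, L, P, R}.
Most parsimonious ingroup topology: ((((R,P),D),L),N).
The clade {D, L, P, R} is supported by C5: its derived state '1' occurs in exactly those taxa and in no other taxon (including the outgroup).

C5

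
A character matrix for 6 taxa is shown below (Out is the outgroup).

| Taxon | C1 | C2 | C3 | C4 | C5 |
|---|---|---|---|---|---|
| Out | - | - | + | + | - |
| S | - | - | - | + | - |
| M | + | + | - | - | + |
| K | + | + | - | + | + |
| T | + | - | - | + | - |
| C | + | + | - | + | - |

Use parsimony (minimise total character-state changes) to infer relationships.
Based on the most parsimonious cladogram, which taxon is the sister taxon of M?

K

Character polarity is set by the outgroup: the derived state is whichever differs from the outgroup's state, so for C3, C4 the derived state is '-', and for the remaining characters it is '+'.
Only C, K, M, and T show the derived state '+' for C1, supporting them as a clade.
Only C, K, and M show the derived state '+' for C2, supporting them as a clade.
All ingroup taxa share the derived state '-' for C3; it defines the ingroup but does not resolve relationships within it.
C4 (derived state '-') is unique to M (autapomorphy; uninformative for grouping).
Only K and M show the derived state '+' for C5, supporting them as a clade.
Most parsimonious ingroup topology: (S,(((M,K),C),T)).
M and K form a cherry on this tree, so they are sister taxa.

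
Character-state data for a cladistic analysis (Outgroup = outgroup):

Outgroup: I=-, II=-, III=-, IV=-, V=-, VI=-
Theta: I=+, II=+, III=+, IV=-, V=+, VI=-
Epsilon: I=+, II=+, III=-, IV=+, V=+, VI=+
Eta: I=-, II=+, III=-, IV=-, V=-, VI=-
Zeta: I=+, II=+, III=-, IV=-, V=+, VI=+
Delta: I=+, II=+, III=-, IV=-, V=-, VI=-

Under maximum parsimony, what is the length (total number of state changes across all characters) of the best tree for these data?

6

The outgroup has state '-' for every character, so '+' is the derived state throughout.
I: derived state '+' in Delta, Epsilon, Theta, and Zeta only — synapomorphy for {Delta, Epsilon, Theta, Zeta}.
II (derived state '+') is shared by all ingroup taxa — unites the whole ingroup.
III (derived state '+') is unique to Theta (autapomorphy; uninformative for grouping).
IV (derived state '+') is unique to Epsilon (autapomorphy; uninformative for grouping).
V (derived state '+') is shared by Epsilon, Theta, and Zeta — a synapomorphy uniting that clade.
VI: derived state '+' in Epsilon and Zeta only — synapomorphy for {Epsilon, Zeta}.
Most parsimonious ingroup topology: (((Theta,(Epsilon,Zeta)),Delta),Eta).
Changes per character on this tree: I: 1; II: 1; III: 1; IV: 1; V: 1; VI: 1.
Total = 6.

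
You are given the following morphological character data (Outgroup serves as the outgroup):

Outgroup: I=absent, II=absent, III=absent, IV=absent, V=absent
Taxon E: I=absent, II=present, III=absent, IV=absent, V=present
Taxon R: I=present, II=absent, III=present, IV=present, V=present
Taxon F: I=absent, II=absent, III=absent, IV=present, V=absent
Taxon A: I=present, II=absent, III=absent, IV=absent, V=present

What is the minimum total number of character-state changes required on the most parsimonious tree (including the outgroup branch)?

The outgroup has state 'absent' for every character, so 'present' is the derived state throughout.
I: derived state 'present' in Taxon A and Taxon R only — synapomorphy for {Taxon A, Taxon R}.
II (derived state 'present') is unique to Taxon E (autapomorphy; uninformative for grouping).
III: derived state 'present' in Taxon R only — an autapomorphy, so it tells us nothing about relationships among taxa.
IV groups Taxon F and Taxon R, which is incompatible with the clades supported by the remaining characters; treating it as convergent (homoplasy) costs fewer steps than any alternative tree.
Only Taxon A, Taxon E, and Taxon R show the derived state 'present' for V, supporting them as a clade.
Most parsimonious ingroup topology: ((Taxon E,(Taxon R,Taxon A)),Taxon F).
Changes per character on this tree: I: 1; II: 1; III: 1; IV: 2; V: 1.
Total = 6.

6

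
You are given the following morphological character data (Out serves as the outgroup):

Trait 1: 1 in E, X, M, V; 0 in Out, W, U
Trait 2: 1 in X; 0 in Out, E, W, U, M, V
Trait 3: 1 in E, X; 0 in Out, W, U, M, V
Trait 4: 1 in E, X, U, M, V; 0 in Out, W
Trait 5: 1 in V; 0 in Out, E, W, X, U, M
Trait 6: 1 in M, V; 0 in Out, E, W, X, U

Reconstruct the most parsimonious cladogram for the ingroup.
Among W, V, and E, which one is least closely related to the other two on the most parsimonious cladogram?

The outgroup has state '0' for every character, so '1' is the derived state throughout.
Trait 1 (derived state '1') is shared by E, M, V, and X — a synapomorphy uniting that clade.
Trait 2 (derived state '1') is unique to X (autapomorphy; uninformative for grouping).
Trait 3 (derived state '1') is shared by E and X — a synapomorphy uniting that clade.
Trait 4 (derived state '1') is shared by E, M, U, V, and X — a synapomorphy uniting that clade.
Trait 5: derived state '1' in V only — an autapomorphy, so it tells us nothing about relationships among taxa.
Trait 6 (derived state '1') is shared by M and V — a synapomorphy uniting that clade.
Most parsimonious ingroup topology: ((((E,X),(M,V)),U),W).
V and E share a more recent common ancestor with each other than either does with W, so W is the least closely related of the three.

W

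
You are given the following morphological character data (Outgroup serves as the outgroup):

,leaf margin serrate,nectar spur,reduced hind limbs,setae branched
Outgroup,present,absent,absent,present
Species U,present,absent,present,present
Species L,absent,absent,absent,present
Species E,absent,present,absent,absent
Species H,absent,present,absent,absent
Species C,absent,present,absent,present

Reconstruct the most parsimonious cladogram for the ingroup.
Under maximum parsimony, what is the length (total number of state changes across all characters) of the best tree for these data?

4

Character polarity is set by the outgroup: the derived state is whichever differs from the outgroup's state, so for leaf margin serrate, setae branched the derived state is 'absent', and for the remaining characters it is 'present'.
leaf margin serrate: derived state 'absent' in Species C, Species E, Species H, and Species L only — synapomorphy for {Species C, Species E, Species H, Species L}.
nectar spur (derived state 'present') is shared by Species C, Species E, and Species H — a synapomorphy uniting that clade.
reduced hind limbs: derived state 'present' in Species U only — an autapomorphy, so it tells us nothing about relationships among taxa.
setae branched (derived state 'absent') is shared by Species E and Species H — a synapomorphy uniting that clade.
Most parsimonious ingroup topology: (Species U,(Species L,((Species E,Species H),Species C))).
Changes per character on this tree: leaf margin serrate: 1; nectar spur: 1; reduced hind limbs: 1; setae branched: 1.
Total = 4.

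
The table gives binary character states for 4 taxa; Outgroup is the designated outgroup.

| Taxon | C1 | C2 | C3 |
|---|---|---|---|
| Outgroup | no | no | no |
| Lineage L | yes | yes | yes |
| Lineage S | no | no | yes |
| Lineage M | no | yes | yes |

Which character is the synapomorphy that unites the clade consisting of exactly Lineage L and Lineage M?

The outgroup has state 'no' for every character, so 'yes' is the derived state throughout.
C1 (derived state 'yes') is unique to Lineage L (autapomorphy; uninformative for grouping).
Only Lineage L and Lineage M show the derived state 'yes' for C2, supporting them as a clade.
C3 (derived state 'yes') is shared by all ingroup taxa — unites the whole ingroup.
Most parsimonious ingroup topology: ((Lineage L,Lineage M),Lineage S).
The clade {Lineage L, Lineage M} is supported by C2: its derived state 'yes' occurs in exactly those taxa and in no other taxon (including the outgroup).

C2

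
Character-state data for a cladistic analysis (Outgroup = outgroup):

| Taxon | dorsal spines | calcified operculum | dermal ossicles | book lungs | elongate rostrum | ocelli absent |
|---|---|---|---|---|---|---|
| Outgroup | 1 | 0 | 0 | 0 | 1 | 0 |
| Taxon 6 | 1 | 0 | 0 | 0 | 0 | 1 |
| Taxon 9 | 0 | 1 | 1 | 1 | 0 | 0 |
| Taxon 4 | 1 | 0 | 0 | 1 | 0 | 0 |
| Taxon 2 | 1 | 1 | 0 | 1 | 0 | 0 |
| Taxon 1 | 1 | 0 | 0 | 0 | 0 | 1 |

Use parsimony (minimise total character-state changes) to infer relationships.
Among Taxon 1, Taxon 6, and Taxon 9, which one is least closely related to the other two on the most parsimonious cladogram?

Character polarity is set by the outgroup: the derived state is whichever differs from the outgroup's state, so for dorsal spines, elongate rostrum the derived state is '0', and for the remaining characters it is '1'.
dorsal spines: derived state '0' in Taxon 9 only — an autapomorphy, so it tells us nothing about relationships among taxa.
calcified operculum: derived state '1' in Taxon 2 and Taxon 9 only — synapomorphy for {Taxon 2, Taxon 9}.
dermal ossicles: derived state '1' in Taxon 9 only — an autapomorphy, so it tells us nothing about relationships among taxa.
book lungs (derived state '1') is shared by Taxon 2, Taxon 4, and Taxon 9 — a synapomorphy uniting that clade.
elongate rostrum (derived state '0') is shared by all ingroup taxa — unites the whole ingroup.
ocelli absent: derived state '1' in Taxon 1 and Taxon 6 only — synapomorphy for {Taxon 1, Taxon 6}.
Most parsimonious ingroup topology: ((Taxon 4,(Taxon 9,Taxon 2)),(Taxon 1,Taxon 6)).
Taxon 6 and Taxon 1 share a more recent common ancestor with each other than either does with Taxon 9, so Taxon 9 is the least closely related of the three.

Taxon 9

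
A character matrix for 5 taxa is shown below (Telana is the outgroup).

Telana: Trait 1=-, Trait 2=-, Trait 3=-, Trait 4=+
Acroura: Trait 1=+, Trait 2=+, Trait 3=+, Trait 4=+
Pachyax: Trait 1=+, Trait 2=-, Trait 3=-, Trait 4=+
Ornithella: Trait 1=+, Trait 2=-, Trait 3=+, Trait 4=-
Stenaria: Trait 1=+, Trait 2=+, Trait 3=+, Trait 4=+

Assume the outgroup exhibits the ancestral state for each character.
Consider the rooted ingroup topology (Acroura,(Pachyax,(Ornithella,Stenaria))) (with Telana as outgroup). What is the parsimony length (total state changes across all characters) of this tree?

Map each character onto (Acroura,(Pachyax,(Ornithella,Stenaria))) (rooted by Telana) and count the minimum state changes it requires (Fitch parsimony):
Trait 1: 1; Trait 2: 2; Trait 3: 2; Trait 4: 1.
Total tree length = 6.

6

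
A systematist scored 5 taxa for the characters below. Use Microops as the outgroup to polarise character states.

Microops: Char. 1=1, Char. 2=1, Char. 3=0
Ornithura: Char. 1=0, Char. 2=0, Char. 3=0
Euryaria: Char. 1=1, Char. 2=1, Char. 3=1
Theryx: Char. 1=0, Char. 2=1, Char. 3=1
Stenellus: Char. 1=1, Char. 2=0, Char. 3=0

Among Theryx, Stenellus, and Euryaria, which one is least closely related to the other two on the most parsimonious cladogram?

Character polarity is set by the outgroup: the derived state is whichever differs from the outgroup's state, so for Char. 1, Char. 2 the derived state is '0', and for the remaining characters it is '1'.
Char. 1 groups Ornithura and Theryx, which is incompatible with the clades supported by the remaining characters; treating it as convergent (homoplasy) costs fewer steps than any alternative tree.
Char. 2: derived state '0' in Ornithura and Stenellus only — synapomorphy for {Ornithura, Stenellus}.
Char. 3 (derived state '1') is shared by Euryaria and Theryx — a synapomorphy uniting that clade.
Most parsimonious ingroup topology: ((Ornithura,Stenellus),(Euryaria,Theryx)).
Euryaria and Theryx share a more recent common ancestor with each other than either does with Stenellus, so Stenellus is the least closely related of the three.

Stenellus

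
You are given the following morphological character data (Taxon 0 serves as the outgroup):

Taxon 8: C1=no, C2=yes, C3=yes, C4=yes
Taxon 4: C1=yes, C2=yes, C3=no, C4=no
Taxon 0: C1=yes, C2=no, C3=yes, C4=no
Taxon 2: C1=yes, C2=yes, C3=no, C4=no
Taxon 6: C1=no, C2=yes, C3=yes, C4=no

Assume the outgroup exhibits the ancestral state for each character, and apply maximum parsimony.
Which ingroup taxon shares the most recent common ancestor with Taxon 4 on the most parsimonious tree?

Character polarity is set by the outgroup: the derived state is whichever differs from the outgroup's state, so for C1, C3 the derived state is 'no', and for the remaining characters it is 'yes'.
Only Taxon 6 and Taxon 8 show the derived state 'no' for C1, supporting them as a clade.
All ingroup taxa share the derived state 'yes' for C2; it defines the ingroup but does not resolve relationships within it.
C3 (derived state 'no') is shared by Taxon 2 and Taxon 4 — a synapomorphy uniting that clade.
C4 (derived state 'yes') is unique to Taxon 8 (autapomorphy; uninformative for grouping).
Most parsimonious ingroup topology: ((Taxon 4,Taxon 2),(Taxon 8,Taxon 6)).
Taxon 4 and Taxon 2 form a cherry on this tree, so they are sister taxa.

Taxon 2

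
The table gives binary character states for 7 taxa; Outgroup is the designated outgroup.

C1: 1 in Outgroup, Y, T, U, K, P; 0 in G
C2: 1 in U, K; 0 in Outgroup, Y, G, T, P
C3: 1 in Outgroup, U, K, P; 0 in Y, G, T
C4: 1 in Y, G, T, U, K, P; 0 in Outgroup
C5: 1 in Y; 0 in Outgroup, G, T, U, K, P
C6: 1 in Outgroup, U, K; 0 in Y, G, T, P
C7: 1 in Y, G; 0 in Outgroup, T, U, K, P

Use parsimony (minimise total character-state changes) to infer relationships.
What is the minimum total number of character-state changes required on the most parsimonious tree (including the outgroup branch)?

Character polarity is set by the outgroup: the derived state is whichever differs from the outgroup's state, so for C1, C3, C6 the derived state is '0', and for the remaining characters it is '1'.
C1: derived state '0' in G only — an autapomorphy, so it tells us nothing about relationships among taxa.
C2: derived state '1' in K and U only — synapomorphy for {K, U}.
C3: derived state '0' in G, T, and Y only — synapomorphy for {G, T, Y}.
All ingroup taxa share the derived state '1' for C4; it defines the ingroup but does not resolve relationships within it.
C5: derived state '1' in Y only — an autapomorphy, so it tells us nothing about relationships among taxa.
Only G, P, T, and Y show the derived state '0' for C6, supporting them as a clade.
Only G and Y show the derived state '1' for C7, supporting them as a clade.
Most parsimonious ingroup topology: ((((Y,G),T),P),(U,K)).
Changes per character on this tree: C1: 1; C2: 1; C3: 1; C4: 1; C5: 1; C6: 1; C7: 1.
Total = 7.

7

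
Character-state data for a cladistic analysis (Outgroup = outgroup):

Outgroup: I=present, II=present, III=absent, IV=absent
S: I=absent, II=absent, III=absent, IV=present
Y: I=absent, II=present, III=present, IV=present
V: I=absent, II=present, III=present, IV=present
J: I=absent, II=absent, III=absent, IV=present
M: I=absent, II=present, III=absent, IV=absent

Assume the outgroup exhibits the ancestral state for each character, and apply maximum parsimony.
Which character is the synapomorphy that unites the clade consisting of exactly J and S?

Character polarity is set by the outgroup: the derived state is whichever differs from the outgroup's state, so for I, II the derived state is 'absent', and for the remaining characters it is 'present'.
All ingroup taxa share the derived state 'absent' for I; it defines the ingroup but does not resolve relationships within it.
II (derived state 'absent') is shared by J and S — a synapomorphy uniting that clade.
III (derived state 'present') is shared by V and Y — a synapomorphy uniting that clade.
IV (derived state 'present') is shared by J, S, V, and Y — a synapomorphy uniting that clade.
Most parsimonious ingroup topology: (((S,J),(Y,V)),M).
The clade {J, S} is supported by II: its derived state 'absent' occurs in exactly those taxa and in no other taxon (including the outgroup).

II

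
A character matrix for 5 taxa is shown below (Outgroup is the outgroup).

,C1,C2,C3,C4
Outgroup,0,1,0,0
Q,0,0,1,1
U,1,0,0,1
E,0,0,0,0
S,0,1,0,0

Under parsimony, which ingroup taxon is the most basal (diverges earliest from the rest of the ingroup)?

S

Character polarity is set by the outgroup: the derived state is whichever differs from the outgroup's state, so for C2 the derived state is '0', and for the remaining characters it is '1'.
C1: derived state '1' in U only — an autapomorphy, so it tells us nothing about relationships among taxa.
C2: derived state '0' in E, Q, and U only — synapomorphy for {E, Q, U}.
C3: derived state '1' in Q only — an autapomorphy, so it tells us nothing about relationships among taxa.
C4 (derived state '1') is shared by Q and U — a synapomorphy uniting that clade.
Most parsimonious ingroup topology: (((Q,U),E),S).
S is sister to the clade containing all other ingroup taxa, so it is the earliest-diverging (most basal) ingroup lineage.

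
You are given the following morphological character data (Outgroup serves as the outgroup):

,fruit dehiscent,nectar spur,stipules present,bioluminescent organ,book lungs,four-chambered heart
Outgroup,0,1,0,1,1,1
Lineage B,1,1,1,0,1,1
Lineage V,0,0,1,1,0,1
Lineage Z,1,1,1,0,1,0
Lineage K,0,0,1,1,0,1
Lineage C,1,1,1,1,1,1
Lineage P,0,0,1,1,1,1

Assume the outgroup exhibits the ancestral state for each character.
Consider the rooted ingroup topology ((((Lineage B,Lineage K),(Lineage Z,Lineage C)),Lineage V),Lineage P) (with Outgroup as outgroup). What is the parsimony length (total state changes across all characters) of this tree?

Map each character onto ((((Lineage B,Lineage K),(Lineage Z,Lineage C)),Lineage V),Lineage P) (rooted by Outgroup) and count the minimum state changes it requires (Fitch parsimony):
fruit dehiscent: 2; nectar spur: 3; stipules present: 1; bioluminescent organ: 2; book lungs: 2; four-chambered heart: 1.
Total tree length = 11.

11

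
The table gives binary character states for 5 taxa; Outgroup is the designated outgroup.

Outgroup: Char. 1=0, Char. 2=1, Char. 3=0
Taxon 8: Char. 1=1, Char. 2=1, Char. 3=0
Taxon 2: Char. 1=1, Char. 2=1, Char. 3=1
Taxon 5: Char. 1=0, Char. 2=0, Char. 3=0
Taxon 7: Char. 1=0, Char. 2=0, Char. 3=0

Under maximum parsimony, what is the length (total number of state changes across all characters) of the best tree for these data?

3

Character polarity is set by the outgroup: the derived state is whichever differs from the outgroup's state, so for Char. 2 the derived state is '0', and for the remaining characters it is '1'.
Only Taxon 2 and Taxon 8 show the derived state '1' for Char. 1, supporting them as a clade.
Char. 2 (derived state '0') is shared by Taxon 5 and Taxon 7 — a synapomorphy uniting that clade.
Char. 3 (derived state '1') is unique to Taxon 2 (autapomorphy; uninformative for grouping).
Most parsimonious ingroup topology: ((Taxon 8,Taxon 2),(Taxon 5,Taxon 7)).
Changes per character on this tree: Char. 1: 1; Char. 2: 1; Char. 3: 1.
Total = 3.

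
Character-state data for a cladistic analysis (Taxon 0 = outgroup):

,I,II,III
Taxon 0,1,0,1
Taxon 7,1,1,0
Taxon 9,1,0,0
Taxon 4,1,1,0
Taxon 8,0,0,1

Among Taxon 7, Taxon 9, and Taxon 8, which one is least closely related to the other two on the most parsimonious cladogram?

Taxon 8

Character polarity is set by the outgroup: the derived state is whichever differs from the outgroup's state, so for I, III the derived state is '0', and for the remaining characters it is '1'.
I: derived state '0' in Taxon 8 only — an autapomorphy, so it tells us nothing about relationships among taxa.
Only Taxon 4 and Taxon 7 show the derived state '1' for II, supporting them as a clade.
Only Taxon 4, Taxon 7, and Taxon 9 show the derived state '0' for III, supporting them as a clade.
Most parsimonious ingroup topology: (((Taxon 7,Taxon 4),Taxon 9),Taxon 8).
Taxon 9 and Taxon 7 share a more recent common ancestor with each other than either does with Taxon 8, so Taxon 8 is the least closely related of the three.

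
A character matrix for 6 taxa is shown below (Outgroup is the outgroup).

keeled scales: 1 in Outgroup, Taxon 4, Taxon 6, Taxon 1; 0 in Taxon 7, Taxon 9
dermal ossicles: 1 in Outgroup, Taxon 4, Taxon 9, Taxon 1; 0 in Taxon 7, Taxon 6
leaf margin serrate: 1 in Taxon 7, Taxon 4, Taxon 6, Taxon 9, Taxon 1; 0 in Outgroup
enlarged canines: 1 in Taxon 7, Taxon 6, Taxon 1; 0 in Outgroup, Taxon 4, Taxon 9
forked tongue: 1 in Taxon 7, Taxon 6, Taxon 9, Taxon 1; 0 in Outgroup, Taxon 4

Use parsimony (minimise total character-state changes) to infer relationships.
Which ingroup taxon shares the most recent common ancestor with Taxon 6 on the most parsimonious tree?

Taxon 7

Character polarity is set by the outgroup: the derived state is whichever differs from the outgroup's state, so for keeled scales, dermal ossicles the derived state is '0', and for the remaining characters it is '1'.
keeled scales groups Taxon 7 and Taxon 9, which is incompatible with the clades supported by the remaining characters; treating it as convergent (homoplasy) costs fewer steps than any alternative tree.
dermal ossicles: derived state '0' in Taxon 6 and Taxon 7 only — synapomorphy for {Taxon 6, Taxon 7}.
All ingroup taxa share the derived state '1' for leaf margin serrate; it defines the ingroup but does not resolve relationships within it.
Only Taxon 1, Taxon 6, and Taxon 7 show the derived state '1' for enlarged canines, supporting them as a clade.
forked tongue: derived state '1' in Taxon 1, Taxon 6, Taxon 7, and Taxon 9 only — synapomorphy for {Taxon 1, Taxon 6, Taxon 7, Taxon 9}.
Most parsimonious ingroup topology: ((((Taxon 7,Taxon 6),Taxon 1),Taxon 9),Taxon 4).
Taxon 6 and Taxon 7 form a cherry on this tree, so they are sister taxa.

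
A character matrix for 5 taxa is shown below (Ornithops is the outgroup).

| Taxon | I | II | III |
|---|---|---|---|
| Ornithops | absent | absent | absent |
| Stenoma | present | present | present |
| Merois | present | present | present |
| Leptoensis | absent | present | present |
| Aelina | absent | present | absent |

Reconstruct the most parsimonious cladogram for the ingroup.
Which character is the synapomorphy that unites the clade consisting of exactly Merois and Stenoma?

I

The outgroup has state 'absent' for every character, so 'present' is the derived state throughout.
Only Merois and Stenoma show the derived state 'present' for I, supporting them as a clade.
All ingroup taxa share the derived state 'present' for II; it defines the ingroup but does not resolve relationships within it.
Only Leptoensis, Merois, and Stenoma show the derived state 'present' for III, supporting them as a clade.
Most parsimonious ingroup topology: (((Stenoma,Merois),Leptoensis),Aelina).
The clade {Merois, Stenoma} is supported by I: its derived state 'present' occurs in exactly those taxa and in no other taxon (including the outgroup).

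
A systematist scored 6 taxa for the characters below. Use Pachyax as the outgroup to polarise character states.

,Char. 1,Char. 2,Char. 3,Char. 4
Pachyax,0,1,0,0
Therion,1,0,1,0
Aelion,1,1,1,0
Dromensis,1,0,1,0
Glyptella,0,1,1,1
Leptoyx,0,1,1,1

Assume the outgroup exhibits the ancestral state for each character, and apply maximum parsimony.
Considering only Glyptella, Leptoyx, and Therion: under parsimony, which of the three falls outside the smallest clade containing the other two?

Therion

Character polarity is set by the outgroup: the derived state is whichever differs from the outgroup's state, so for Char. 2 the derived state is '0', and for the remaining characters it is '1'.
Only Aelion, Dromensis, and Therion show the derived state '1' for Char. 1, supporting them as a clade.
Char. 2 (derived state '0') is shared by Dromensis and Therion — a synapomorphy uniting that clade.
Char. 3 (derived state '1') is shared by all ingroup taxa — unites the whole ingroup.
Only Glyptella and Leptoyx show the derived state '1' for Char. 4, supporting them as a clade.
Most parsimonious ingroup topology: (((Therion,Dromensis),Aelion),(Glyptella,Leptoyx)).
Leptoyx and Glyptella share a more recent common ancestor with each other than either does with Therion, so Therion is the least closely related of the three.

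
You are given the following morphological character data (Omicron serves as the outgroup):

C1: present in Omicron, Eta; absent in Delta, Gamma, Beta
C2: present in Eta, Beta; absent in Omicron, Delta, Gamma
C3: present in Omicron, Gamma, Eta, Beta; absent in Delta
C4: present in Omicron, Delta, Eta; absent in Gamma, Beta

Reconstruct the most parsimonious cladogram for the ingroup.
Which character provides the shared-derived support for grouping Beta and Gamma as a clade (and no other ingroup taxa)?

Character polarity is set by the outgroup: the derived state is whichever differs from the outgroup's state, so for C1, C3, C4 the derived state is 'absent', and for the remaining characters it is 'present'.
C1: derived state 'absent' in Beta, Delta, and Gamma only — synapomorphy for {Beta, Delta, Gamma}.
C2 (state 'present') occurs in Beta and Eta but conflicts with the nesting implied by the other characters — most parsimoniously interpreted as homoplasy.
C3 (derived state 'absent') is unique to Delta (autapomorphy; uninformative for grouping).
C4 (derived state 'absent') is shared by Beta and Gamma — a synapomorphy uniting that clade.
Most parsimonious ingroup topology: ((Delta,(Gamma,Beta)),Eta).
The clade {Beta, Gamma} is supported by C4: its derived state 'absent' occurs in exactly those taxa and in no other taxon (including the outgroup).

C4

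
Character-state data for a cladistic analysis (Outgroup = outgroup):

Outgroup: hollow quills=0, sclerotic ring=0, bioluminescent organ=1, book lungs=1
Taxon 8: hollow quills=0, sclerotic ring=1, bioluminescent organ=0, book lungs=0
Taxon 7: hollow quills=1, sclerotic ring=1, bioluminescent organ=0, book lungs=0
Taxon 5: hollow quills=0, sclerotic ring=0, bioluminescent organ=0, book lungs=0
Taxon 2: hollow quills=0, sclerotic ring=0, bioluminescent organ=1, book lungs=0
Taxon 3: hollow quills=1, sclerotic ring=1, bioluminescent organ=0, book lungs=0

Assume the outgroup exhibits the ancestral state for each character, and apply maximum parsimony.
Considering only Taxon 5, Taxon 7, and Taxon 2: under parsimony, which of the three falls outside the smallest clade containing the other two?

Taxon 2

Character polarity is set by the outgroup: the derived state is whichever differs from the outgroup's state, so for bioluminescent organ, book lungs the derived state is '0', and for the remaining characters it is '1'.
hollow quills: derived state '1' in Taxon 3 and Taxon 7 only — synapomorphy for {Taxon 3, Taxon 7}.
Only Taxon 3, Taxon 7, and Taxon 8 show the derived state '1' for sclerotic ring, supporting them as a clade.
bioluminescent organ: derived state '0' in Taxon 3, Taxon 5, Taxon 7, and Taxon 8 only — synapomorphy for {Taxon 3, Taxon 5, Taxon 7, Taxon 8}.
book lungs (derived state '0') is shared by all ingroup taxa — unites the whole ingroup.
Most parsimonious ingroup topology: (((Taxon 8,(Taxon 7,Taxon 3)),Taxon 5),Taxon 2).
Taxon 5 and Taxon 7 share a more recent common ancestor with each other than either does with Taxon 2, so Taxon 2 is the least closely related of the three.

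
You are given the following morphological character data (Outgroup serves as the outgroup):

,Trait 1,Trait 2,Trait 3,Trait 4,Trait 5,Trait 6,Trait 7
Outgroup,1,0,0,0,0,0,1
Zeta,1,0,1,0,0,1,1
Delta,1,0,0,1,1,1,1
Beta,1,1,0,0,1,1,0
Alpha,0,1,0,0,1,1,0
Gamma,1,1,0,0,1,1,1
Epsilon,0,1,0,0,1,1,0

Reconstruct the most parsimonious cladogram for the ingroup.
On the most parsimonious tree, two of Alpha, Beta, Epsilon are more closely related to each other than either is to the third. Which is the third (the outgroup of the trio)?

Character polarity is set by the outgroup: the derived state is whichever differs from the outgroup's state, so for Trait 1, Trait 7 the derived state is '0', and for the remaining characters it is '1'.
Trait 1 (derived state '0') is shared by Alpha and Epsilon — a synapomorphy uniting that clade.
Trait 2: derived state '1' in Alpha, Beta, Epsilon, and Gamma only — synapomorphy for {Alpha, Beta, Epsilon, Gamma}.
Trait 3: derived state '1' in Zeta only — an autapomorphy, so it tells us nothing about relationships among taxa.
Trait 4: derived state '1' in Delta only — an autapomorphy, so it tells us nothing about relationships among taxa.
Trait 5: derived state '1' in Alpha, Beta, Delta, Epsilon, and Gamma only — synapomorphy for {Alpha, Beta, Delta, Epsilon, Gamma}.
Trait 6 (derived state '1') is shared by all ingroup taxa — unites the whole ingroup.
Trait 7: derived state '0' in Alpha, Beta, and Epsilon only — synapomorphy for {Alpha, Beta, Epsilon}.
Most parsimonious ingroup topology: (Zeta,(Delta,((Beta,(Alpha,Epsilon)),Gamma))).
Epsilon and Alpha share a more recent common ancestor with each other than either does with Beta, so Beta is the least closely related of the three.

Beta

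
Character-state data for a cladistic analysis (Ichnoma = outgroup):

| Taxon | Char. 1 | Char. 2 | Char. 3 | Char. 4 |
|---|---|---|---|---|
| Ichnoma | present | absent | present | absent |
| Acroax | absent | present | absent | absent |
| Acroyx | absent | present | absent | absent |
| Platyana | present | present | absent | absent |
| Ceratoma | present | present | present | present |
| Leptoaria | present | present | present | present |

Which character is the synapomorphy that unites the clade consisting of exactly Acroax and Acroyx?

Char. 1

Character polarity is set by the outgroup: the derived state is whichever differs from the outgroup's state, so for Char. 1, Char. 3 the derived state is 'absent', and for the remaining characters it is 'present'.
Only Acroax and Acroyx show the derived state 'absent' for Char. 1, supporting them as a clade.
Char. 2 (derived state 'present') is shared by all ingroup taxa — unites the whole ingroup.
Char. 3: derived state 'absent' in Acroax, Acroyx, and Platyana only — synapomorphy for {Acroax, Acroyx, Platyana}.
Char. 4 (derived state 'present') is shared by Ceratoma and Leptoaria — a synapomorphy uniting that clade.
Most parsimonious ingroup topology: (((Acroax,Acroyx),Platyana),(Ceratoma,Leptoaria)).
The clade {Acroax, Acroyx} is supported by Char. 1: its derived state 'absent' occurs in exactly those taxa and in no other taxon (including the outgroup).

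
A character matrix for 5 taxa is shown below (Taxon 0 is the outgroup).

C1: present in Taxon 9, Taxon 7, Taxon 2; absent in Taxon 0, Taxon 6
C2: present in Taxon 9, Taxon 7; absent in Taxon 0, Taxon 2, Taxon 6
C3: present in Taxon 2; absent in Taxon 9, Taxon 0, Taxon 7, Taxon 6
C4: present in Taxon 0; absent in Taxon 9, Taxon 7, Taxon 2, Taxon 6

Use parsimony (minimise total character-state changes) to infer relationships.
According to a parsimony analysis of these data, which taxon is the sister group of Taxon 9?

Character polarity is set by the outgroup: the derived state is whichever differs from the outgroup's state, so for C4 the derived state is 'absent', and for the remaining characters it is 'present'.
C1 (derived state 'present') is shared by Taxon 2, Taxon 7, and Taxon 9 — a synapomorphy uniting that clade.
C2 (derived state 'present') is shared by Taxon 7 and Taxon 9 — a synapomorphy uniting that clade.
C3: derived state 'present' in Taxon 2 only — an autapomorphy, so it tells us nothing about relationships among taxa.
C4 (derived state 'absent') is shared by all ingroup taxa — unites the whole ingroup.
Most parsimonious ingroup topology: (((Taxon 7,Taxon 9),Taxon 2),Taxon 6).
Taxon 9 and Taxon 7 form a cherry on this tree, so they are sister taxa.

Taxon 7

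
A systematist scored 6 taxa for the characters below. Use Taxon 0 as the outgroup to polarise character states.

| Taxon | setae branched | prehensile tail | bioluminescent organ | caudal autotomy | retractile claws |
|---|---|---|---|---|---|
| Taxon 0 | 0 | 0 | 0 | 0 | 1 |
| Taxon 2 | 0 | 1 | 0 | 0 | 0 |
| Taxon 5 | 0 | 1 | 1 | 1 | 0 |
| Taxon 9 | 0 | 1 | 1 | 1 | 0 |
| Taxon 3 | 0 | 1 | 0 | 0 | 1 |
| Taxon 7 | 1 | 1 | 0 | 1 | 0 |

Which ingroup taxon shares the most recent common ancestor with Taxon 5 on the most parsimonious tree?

Character polarity is set by the outgroup: the derived state is whichever differs from the outgroup's state, so for retractile claws the derived state is '0', and for the remaining characters it is '1'.
setae branched (derived state '1') is unique to Taxon 7 (autapomorphy; uninformative for grouping).
All ingroup taxa share the derived state '1' for prehensile tail; it defines the ingroup but does not resolve relationships within it.
bioluminescent organ: derived state '1' in Taxon 5 and Taxon 9 only — synapomorphy for {Taxon 5, Taxon 9}.
Only Taxon 5, Taxon 7, and Taxon 9 show the derived state '1' for caudal autotomy, supporting them as a clade.
retractile claws (derived state '0') is shared by Taxon 2, Taxon 5, Taxon 7, and Taxon 9 — a synapomorphy uniting that clade.
Most parsimonious ingroup topology: ((Taxon 2,((Taxon 5,Taxon 9),Taxon 7)),Taxon 3).
Taxon 5 and Taxon 9 form a cherry on this tree, so they are sister taxa.

Taxon 9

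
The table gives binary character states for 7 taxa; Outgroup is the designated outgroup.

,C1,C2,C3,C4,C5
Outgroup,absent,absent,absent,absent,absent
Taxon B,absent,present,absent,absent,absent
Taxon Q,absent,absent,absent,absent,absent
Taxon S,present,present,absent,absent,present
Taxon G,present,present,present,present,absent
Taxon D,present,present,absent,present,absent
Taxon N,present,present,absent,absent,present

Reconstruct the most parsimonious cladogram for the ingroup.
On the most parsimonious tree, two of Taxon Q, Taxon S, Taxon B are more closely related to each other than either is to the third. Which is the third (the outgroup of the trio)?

The outgroup has state 'absent' for every character, so 'present' is the derived state throughout.
C1: derived state 'present' in Taxon D, Taxon G, Taxon N, and Taxon S only — synapomorphy for {Taxon D, Taxon G, Taxon N, Taxon S}.
C2 (derived state 'present') is shared by Taxon B, Taxon D, Taxon G, Taxon N, and Taxon S — a synapomorphy uniting that clade.
C3: derived state 'present' in Taxon G only — an autapomorphy, so it tells us nothing about relationships among taxa.
C4: derived state 'present' in Taxon D and Taxon G only — synapomorphy for {Taxon D, Taxon G}.
C5 (derived state 'present') is shared by Taxon N and Taxon S — a synapomorphy uniting that clade.
Most parsimonious ingroup topology: ((Taxon B,((Taxon S,Taxon N),(Taxon G,Taxon D))),Taxon Q).
Taxon B and Taxon S share a more recent common ancestor with each other than either does with Taxon Q, so Taxon Q is the least closely related of the three.

Taxon Q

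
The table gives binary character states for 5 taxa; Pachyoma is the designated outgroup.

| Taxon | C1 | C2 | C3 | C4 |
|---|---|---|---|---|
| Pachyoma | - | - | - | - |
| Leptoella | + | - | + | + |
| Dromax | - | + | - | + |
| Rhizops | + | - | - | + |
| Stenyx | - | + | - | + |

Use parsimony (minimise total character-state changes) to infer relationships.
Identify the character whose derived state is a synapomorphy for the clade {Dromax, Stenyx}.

C2

The outgroup has state '-' for every character, so '+' is the derived state throughout.
C1 (derived state '+') is shared by Leptoella and Rhizops — a synapomorphy uniting that clade.
C2: derived state '+' in Dromax and Stenyx only — synapomorphy for {Dromax, Stenyx}.
C3: derived state '+' in Leptoella only — an autapomorphy, so it tells us nothing about relationships among taxa.
C4 (derived state '+') is shared by all ingroup taxa — unites the whole ingroup.
Most parsimonious ingroup topology: ((Leptoella,Rhizops),(Dromax,Stenyx)).
The clade {Dromax, Stenyx} is supported by C2: its derived state '+' occurs in exactly those taxa and in no other taxon (including the outgroup).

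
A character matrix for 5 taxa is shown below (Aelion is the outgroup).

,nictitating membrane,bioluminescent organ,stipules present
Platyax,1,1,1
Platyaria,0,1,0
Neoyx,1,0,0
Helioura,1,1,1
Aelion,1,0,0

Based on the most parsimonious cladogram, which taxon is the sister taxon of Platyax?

Helioura

Character polarity is set by the outgroup: the derived state is whichever differs from the outgroup's state, so for nictitating membrane the derived state is '0', and for the remaining characters it is '1'.
nictitating membrane (derived state '0') is unique to Platyaria (autapomorphy; uninformative for grouping).
bioluminescent organ: derived state '1' in Helioura, Platyaria, and Platyax only — synapomorphy for {Helioura, Platyaria, Platyax}.
stipules present: derived state '1' in Helioura and Platyax only — synapomorphy for {Helioura, Platyax}.
Most parsimonious ingroup topology: (((Helioura,Platyax),Platyaria),Neoyx).
Platyax and Helioura form a cherry on this tree, so they are sister taxa.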